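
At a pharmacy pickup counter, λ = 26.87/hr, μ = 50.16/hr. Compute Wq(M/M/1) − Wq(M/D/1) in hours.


ρ = 26.87/50.16 = 0.5357
Wq(M/M/1) = ρ/(μ−λ) = 0.5357/23.29 = 0.02300 hr
Wq(M/D/1) = ρ/(2(μ−λ)) = 0.01150 hr
Savings = 0.02300 − 0.01150 = 0.01150 hr

Final: 0.01150 hr


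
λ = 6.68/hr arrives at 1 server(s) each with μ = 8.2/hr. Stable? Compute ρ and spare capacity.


Total capacity cμ = 1·8.2 = 8.20/hr
ρ = λ/(cμ) = 6.68/8.20 = 0.8146
Stable ⇔ ρ < 1: YES
Spare capacity = cμ − λ = 8.20 − 6.68 = 1.52/hr

Final: ρ = 0.8146; stable; margin = 1.52/hr


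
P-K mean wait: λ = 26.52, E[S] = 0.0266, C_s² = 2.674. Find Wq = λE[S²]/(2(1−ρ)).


ρ = λ·E[S] = 26.52·0.0266 = 0.7054
E[S²] = E[S]²(1+C_s²) = 0.0266²·(1+2.674) = 0.002600
Wq = λ·E[S²]/(2(1−ρ)) = 26.52·0.002600/(2·0.2946) = 0.11702 hr

Final: 0.11702 hr


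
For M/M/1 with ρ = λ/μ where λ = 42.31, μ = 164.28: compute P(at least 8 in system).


ρ = 42.31/164.28 = 0.2575
P(N ≥ n) = ρ^n = 0.2575^8 = 0.00001936

Final: 0.00001936


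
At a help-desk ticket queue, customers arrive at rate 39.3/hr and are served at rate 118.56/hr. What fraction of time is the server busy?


ρ = λ/μ = 39.3/118.56 = 0.3315

Final: 0.3315


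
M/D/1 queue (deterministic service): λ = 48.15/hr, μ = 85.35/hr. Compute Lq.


ρ = 48.15/85.35 = 0.5641
M/D/1: Lq = ρ²/(2(1−ρ)) = 0.3183/(2·0.4359) = 0.36510

Final: 0.36510


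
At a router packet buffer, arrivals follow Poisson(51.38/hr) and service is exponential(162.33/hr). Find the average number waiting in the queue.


ρ = 51.38/162.33 = 0.3165
Lq = ρ²/(1−ρ) = 0.1002/0.6835 = 0.1466

Final: 0.1466


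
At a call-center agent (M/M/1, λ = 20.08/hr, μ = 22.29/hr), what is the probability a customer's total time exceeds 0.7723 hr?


W ~ Exponential(μ−λ) for M/M/1.
μ − λ = 22.29 − 20.08 = 2.2100
P(W > t) = e^{−(μ−λ)t} = e^{−1.7068} = 0.181449

Final: 0.181449


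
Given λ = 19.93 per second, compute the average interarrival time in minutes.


Mean interarrival time = 1/λ = 1/19.93 second = 0.05018 second
In minutes: 0.05018 × 0.0166667 = 0.0008363 min

Final: 0.0008363 min


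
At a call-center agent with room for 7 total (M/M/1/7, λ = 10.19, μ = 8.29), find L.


ρ = 10.19/8.29 = 1.2292
L = ρ[1 − (K+1)ρ^K + Kρ^(K+1)] / [(1−ρ)(1−ρ^(K+1))]
Numerator: 1.2292·(1 − 8·4.239724 + 7·5.211434) = 4.378683
Denominator: (-0.2292)·(-4.211434) = 0.965226
L = 4.378683/0.965226 = 4.5364

Final: 4.5364


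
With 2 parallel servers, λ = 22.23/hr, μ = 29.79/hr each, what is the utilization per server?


ρ = λ/(cμ) = 22.23/(2·29.79) = 22.23/59.58 = 0.3731

Final: 0.3731


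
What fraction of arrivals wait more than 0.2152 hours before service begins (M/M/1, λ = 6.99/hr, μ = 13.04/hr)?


ρ = 6.99/13.04 = 0.5360
P(Wq > t) = ρ·e^{−(μ−λ)t} = 0.5360·e^{−1.3020}
= 0.5360·0.271998 = 0.145803

Final: 0.145803


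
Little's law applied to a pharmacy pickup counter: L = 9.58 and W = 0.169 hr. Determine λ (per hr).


λ = L/W = 9.58/0.169 = 56.6864 /hr

Final: 56.6864 /hr


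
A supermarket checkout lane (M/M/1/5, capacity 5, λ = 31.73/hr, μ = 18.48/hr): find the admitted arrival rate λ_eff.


ρ = 1.7170; P_K = (1−ρ)ρ^5/(1−ρ^6) = 0.434546
λ_eff = λ(1 − P_K) = 31.73·(1 − 0.434546) = 31.73·0.565454 = 17.9419 /hr

Final: 17.9419 /hr


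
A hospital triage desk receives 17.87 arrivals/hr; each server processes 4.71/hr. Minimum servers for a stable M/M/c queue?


Stability requires cμ > λ ⇔ c > λ/μ.
λ/μ = 17.87/4.71 = 3.7941
Minimum integer c = ⌊3.7941⌋ + 1 = 4
Check: 4·4.71 = 18.84 > 17.87, while 3·4.71 = 14.13 ≤ 17.87

Final: 4 servers


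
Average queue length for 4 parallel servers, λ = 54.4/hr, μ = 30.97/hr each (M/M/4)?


a = λ/μ = 1.7565; ρ = a/4 = 0.4391
P₀ = 0.169212
Lq = P₀·a^c·ρ / (c!·(1−ρ)²) = 0.169212·9.51986·0.4391/(24·0.31457)
= 0.09370

Final: 0.09370


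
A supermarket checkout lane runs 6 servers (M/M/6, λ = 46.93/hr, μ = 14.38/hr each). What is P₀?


a = λ/μ = 46.93/14.38 = 3.2636; ρ = a/c = 0.5439
Σ_{k=0}^{5} a^k/k! (terms k=0..5) = 1.00000 + 3.26356 + 5.32541 + 5.79327 + 4.72667 + 3.08516 = 23.19407
Tail: a^6/(6!(1−ρ)) = 1208.23110/(720·0.4561) = 3.67945
P₀ = 1/(23.19407 + 3.67945) = 1/26.87352 = 0.037211

Final: 0.037211


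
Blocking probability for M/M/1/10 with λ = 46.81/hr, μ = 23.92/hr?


ρ = λ/μ = 46.81/23.92 = 1.9569
P_K = (1−ρ)ρ^K/(1−ρ^(K+1)) = (-0.9569·823.710606)/(1 − 1611.952069)
= -788.241462/-1610.952069 = 0.489302

Final: 0.489302


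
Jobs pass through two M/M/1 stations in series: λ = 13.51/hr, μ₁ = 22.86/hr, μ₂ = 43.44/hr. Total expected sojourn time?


Each node sees arrival rate λ = 13.51/hr (tandem ⇒ throughput preserved).
W₁ = 1/(μ₁−λ) = 1/(22.86−13.51) = 0.10695 hr
W₂ = 1/(μ₂−λ) = 1/(43.44−13.51) = 0.03341 hr
W_total = W₁ + W₂ = 0.10695 + 0.03341 = 0.14036 hr

Final: 0.14036 hr


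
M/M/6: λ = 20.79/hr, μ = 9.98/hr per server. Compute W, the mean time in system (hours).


a = 2.0832; ρ = 0.3472; P₀ = 0.124299
Lq = P₀·a^c·ρ/(c!(1−ρ)²) = 0.01149
Wq = Lq/λ = 0.01149/20.79 = 0.0005529 hr
W = Wq + 1/μ = 0.0005529 + 0.10020 = 0.10075 hr

Final: 0.10075 hr


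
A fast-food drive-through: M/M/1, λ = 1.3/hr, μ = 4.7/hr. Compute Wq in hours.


ρ = 1.3/4.7 = 0.2766
Wq = ρ/(μ−λ) = 0.2766/(4.7 − 1.3) = 0.2766/3.40 = 0.08135 hr

Final: 0.08135 hr


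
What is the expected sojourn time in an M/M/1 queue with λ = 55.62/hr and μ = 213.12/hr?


W = 1/(μ−λ) = 1/(213.12 − 55.62) = 1/157.50 = 0.006349 hr

Final: 0.006349 hr


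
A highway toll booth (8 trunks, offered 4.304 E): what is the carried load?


B(8,4.304) = 0.040768 (Erlang-B)
Carried load = a(1 − B) = 4.304·(1 − 0.040768) = 4.304·0.959232 = 4.1285 E

Final: 4.1285 Erlangs


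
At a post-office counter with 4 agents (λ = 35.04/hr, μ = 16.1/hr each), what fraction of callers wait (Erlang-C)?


a = λ/μ = 2.1764; ρ = a/4 = 0.5441
P₀ = 0.107371 (from M/M/c formula)
C(c,a) = [a^c/(c!(1−ρ))]·P₀ = [22.43639/(24·0.4559)]·0.107371
= 2.05056·0.107371 = 0.220171

Final: 0.220171


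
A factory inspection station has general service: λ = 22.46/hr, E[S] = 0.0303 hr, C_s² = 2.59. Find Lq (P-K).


ρ = λ·E[S] = 22.46·0.0303 = 0.6805
Lq = ρ²(1+C_s²)/(2(1−ρ)) = 0.4631·(1+2.59)/(2·0.3195)
= 0.4631·3.5900/0.6389 = 2.60226

Final: 2.60226


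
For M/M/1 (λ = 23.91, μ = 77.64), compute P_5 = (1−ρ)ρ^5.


ρ = 23.91/77.64 = 0.3080
P_n = (1−ρ)·ρ^n = (1 − 0.3080)·0.3080^5 = 0.6920·0.002770 = 0.001917

Final: 0.001917


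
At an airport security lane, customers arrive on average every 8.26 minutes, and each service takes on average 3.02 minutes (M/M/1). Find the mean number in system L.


λ = 60/8.26 = 7.2639 /hr
μ = 60/3.02 = 19.8675 /hr
ρ = λ/μ = 7.2639/19.8675 = 0.3656
L = ρ/(1−ρ) = 0.3656/0.6344 = 0.5763

Final: 0.5763


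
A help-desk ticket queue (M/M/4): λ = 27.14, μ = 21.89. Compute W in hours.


a = 1.2398; ρ = 0.3100; P₀ = 0.288288
Lq = P₀·a^c·ρ/(c!(1−ρ)²) = 0.01848
Wq = Lq/λ = 0.01848/27.14 = 0.0006808 hr
W = Wq + 1/μ = 0.0006808 + 0.04568 = 0.04636 hr

Final: 0.04636 hr


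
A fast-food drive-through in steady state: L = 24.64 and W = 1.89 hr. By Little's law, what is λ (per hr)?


λ = L/W = 24.64/1.89 = 13.0370 /hr

Final: 13.0370 /hr


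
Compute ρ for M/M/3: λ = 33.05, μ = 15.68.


ρ = λ/(cμ) = 33.05/(3·15.68) = 33.05/47.04 = 0.7026

Final: 0.7026


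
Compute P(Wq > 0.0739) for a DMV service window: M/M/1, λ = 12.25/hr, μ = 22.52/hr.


ρ = 12.25/22.52 = 0.5440
P(Wq > t) = ρ·e^{−(μ−λ)t} = 0.5440·e^{−0.7590}
= 0.5440·0.468156 = 0.254659

Final: 0.254659


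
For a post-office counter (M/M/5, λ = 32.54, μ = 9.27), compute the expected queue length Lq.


a = λ/μ = 3.5102; ρ = a/5 = 0.7020
P₀ = 0.025567
Lq = P₀·a^c·ρ / (c!·(1−ρ)²) = 0.025567·532.95320·0.7020/(120·0.08877)
= 0.89800

Final: 0.89800


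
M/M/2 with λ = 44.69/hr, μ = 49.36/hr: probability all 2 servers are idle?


a = λ/μ = 44.69/49.36 = 0.9054; ρ = a/c = 0.4527
Σ_{k=0}^{1} a^k/k! (terms k=0..1) = 1.00000 + 0.90539 = 1.90539
Tail: a^2/(2!(1−ρ)) = 0.81973/(2·0.5473) = 0.74888
P₀ = 1/(1.90539 + 0.74888) = 1/2.65427 = 0.376752

Final: 0.376752


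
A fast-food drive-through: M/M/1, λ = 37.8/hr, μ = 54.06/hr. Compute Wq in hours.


ρ = 37.8/54.06 = 0.6992
Wq = ρ/(μ−λ) = 0.6992/(54.06 − 37.8) = 0.6992/16.26 = 0.04300 hr

Final: 0.04300 hr


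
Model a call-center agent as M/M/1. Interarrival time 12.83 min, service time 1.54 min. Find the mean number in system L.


λ = 60/12.83 = 4.6765 /hr
μ = 60/1.54 = 38.9610 /hr
ρ = λ/μ = 4.6765/38.9610 = 0.1200
L = ρ/(1−ρ) = 0.1200/0.8800 = 0.1364

Final: 0.1364


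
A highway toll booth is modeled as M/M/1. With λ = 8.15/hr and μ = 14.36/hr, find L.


ρ = λ/μ = 8.15/14.36 = 0.5675
L = ρ/(1−ρ) = 0.5675/(1 − 0.5675) = 0.5675/0.4325 = 1.3124

Final: 1.3124


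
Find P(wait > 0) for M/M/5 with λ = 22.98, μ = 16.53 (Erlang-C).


a = λ/μ = 1.3902; ρ = a/5 = 0.2780
P₀ = 0.248763 (from M/M/c formula)
C(c,a) = [a^c/(c!(1−ρ))]·P₀ = [5.19261/(120·0.7220)]·0.248763
= 0.05994·0.248763 = 0.014910

Final: 0.014910


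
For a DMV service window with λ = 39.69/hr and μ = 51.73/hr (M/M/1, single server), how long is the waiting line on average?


ρ = 39.69/51.73 = 0.7673
Lq = ρ²/(1−ρ) = 0.5887/0.2327 = 2.5293

Final: 2.5293


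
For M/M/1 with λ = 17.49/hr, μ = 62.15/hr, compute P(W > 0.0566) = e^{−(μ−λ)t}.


W ~ Exponential(μ−λ) for M/M/1.
μ − λ = 62.15 − 17.49 = 44.6600
P(W > t) = e^{−(μ−λ)t} = e^{−2.5278} = 0.079838

Final: 0.079838


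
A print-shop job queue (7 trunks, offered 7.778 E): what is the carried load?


B(7,7.778) = 0.295488 (Erlang-B)
Carried load = a(1 − B) = 7.778·(1 − 0.295488) = 7.778·0.704512 = 5.4797 E

Final: 5.4797 Erlangs


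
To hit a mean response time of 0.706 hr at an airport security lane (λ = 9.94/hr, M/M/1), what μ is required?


W = 1/(μ−λ) ⇒ μ − λ = 1/W = 1/0.706 = 1.4164
μ = λ + 1/W = 9.94 + 1.4164 = 11.3564 per hr

Final: 11.3564 /hr


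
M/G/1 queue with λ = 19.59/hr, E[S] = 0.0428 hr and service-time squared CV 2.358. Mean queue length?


ρ = λ·E[S] = 19.59·0.0428 = 0.8385
Lq = ρ²(1+C_s²)/(2(1−ρ)) = 0.7030·(1+2.358)/(2·0.1615)
= 0.7030·3.3580/0.3231 = 7.30643

Final: 7.30643


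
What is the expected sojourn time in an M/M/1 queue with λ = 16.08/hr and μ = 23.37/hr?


W = 1/(μ−λ) = 1/(23.37 − 16.08) = 1/7.29 = 0.1372 hr

Final: 0.1372 hr


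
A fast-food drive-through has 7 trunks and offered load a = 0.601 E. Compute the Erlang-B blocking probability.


B(c,a) = (a^c/c!) / Σ_{k=0}^{c} a^k/k!
a^7/7! = 0.000005619
Σ terms (k=0..7): 1.00000 + 0.60100 + 0.18060 + 0.03618 + 0.005436 + 0.0006534 + 0.00006545 + 0.000005619 = 1.823941
B = 0.000005619/1.823941 = 0.000003081

Final: 0.000003081


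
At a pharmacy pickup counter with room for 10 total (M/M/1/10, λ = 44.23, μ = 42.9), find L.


ρ = 44.23/42.9 = 1.0310
L = ρ[1 − (K+1)ρ^K + Kρ^(K+1)] / [(1−ρ)(1−ρ^(K+1))]
Numerator: 1.0310·(1 − 11·1.357052 + 10·1.399124) = 0.065640
Denominator: (-0.03100)·(-0.399124) = 0.012374
L = 0.065640/0.012374 = 5.3047

Final: 5.3047


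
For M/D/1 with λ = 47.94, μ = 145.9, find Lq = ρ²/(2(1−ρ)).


ρ = 47.94/145.9 = 0.3286
M/D/1: Lq = ρ²/(2(1−ρ)) = 0.1080/(2·0.6714) = 0.08040

Final: 0.08040


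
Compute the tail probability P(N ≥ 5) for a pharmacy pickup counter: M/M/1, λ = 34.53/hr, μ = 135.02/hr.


ρ = 34.53/135.02 = 0.2557
P(N ≥ n) = ρ^n = 0.2557^5 = 0.001094

Final: 0.001094


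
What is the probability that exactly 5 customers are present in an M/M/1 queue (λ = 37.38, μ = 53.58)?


ρ = 37.38/53.58 = 0.6976
P_n = (1−ρ)·ρ^n = (1 − 0.6976)·0.6976^5 = 0.3024·0.165266 = 0.049968

Final: 0.049968


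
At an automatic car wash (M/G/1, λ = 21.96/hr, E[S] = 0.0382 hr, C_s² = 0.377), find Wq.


ρ = λ·E[S] = 21.96·0.0382 = 0.8389
E[S²] = E[S]²(1+C_s²) = 0.0382²·(1+0.377) = 0.002009
Wq = λ·E[S²]/(2(1−ρ)) = 21.96·0.002009/(2·0.1611) = 0.13693 hr

Final: 0.13693 hr


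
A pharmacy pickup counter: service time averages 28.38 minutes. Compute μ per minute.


μ = 1/(service time) in consistent units.
1 minute = 1 min, so μ = 1/28.38 = 0.03524 per minute

Final: 0.03524 /min


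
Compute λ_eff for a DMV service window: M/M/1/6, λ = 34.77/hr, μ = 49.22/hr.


ρ = 0.7064; P_K = (1−ρ)ρ^6/(1−ρ^7) = 0.039995
λ_eff = λ(1 − P_K) = 34.77·(1 − 0.039995) = 34.77·0.960005 = 33.3794 /hr

Final: 33.3794 /hr


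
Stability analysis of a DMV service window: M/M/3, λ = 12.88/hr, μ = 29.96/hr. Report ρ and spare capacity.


Total capacity cμ = 3·29.96 = 89.88/hr
ρ = λ/(cμ) = 12.88/89.88 = 0.1433
Stable ⇔ ρ < 1: YES
Spare capacity = cμ − λ = 89.88 − 12.88 = 77.00/hr

Final: ρ = 0.1433; stable; margin = 77.00/hr


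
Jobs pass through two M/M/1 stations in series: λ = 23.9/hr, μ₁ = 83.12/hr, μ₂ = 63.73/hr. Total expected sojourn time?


Each node sees arrival rate λ = 23.9/hr (tandem ⇒ throughput preserved).
W₁ = 1/(μ₁−λ) = 1/(83.12−23.9) = 0.01689 hr
W₂ = 1/(μ₂−λ) = 1/(63.73−23.9) = 0.02511 hr
W_total = W₁ + W₂ = 0.01689 + 0.02511 = 0.04199 hr

Final: 0.04199 hr


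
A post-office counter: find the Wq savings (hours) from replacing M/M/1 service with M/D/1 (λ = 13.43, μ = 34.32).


ρ = 13.43/34.32 = 0.3913
Wq(M/M/1) = ρ/(μ−λ) = 0.3913/20.89 = 0.01873 hr
Wq(M/D/1) = ρ/(2(μ−λ)) = 0.009366 hr
Savings = 0.01873 − 0.009366 = 0.009366 hr

Final: 0.009366 hr


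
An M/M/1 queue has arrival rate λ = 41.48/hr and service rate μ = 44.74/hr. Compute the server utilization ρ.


ρ = λ/μ = 41.48/44.74 = 0.9271

Final: 0.9271


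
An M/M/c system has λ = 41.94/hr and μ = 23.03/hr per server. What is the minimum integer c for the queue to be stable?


Stability requires cμ > λ ⇔ c > λ/μ.
λ/μ = 41.94/23.03 = 1.8211
Minimum integer c = ⌊1.8211⌋ + 1 = 2
Check: 2·23.03 = 46.06 > 41.94, while 1·23.03 = 23.03 ≤ 41.94

Final: 2 servers


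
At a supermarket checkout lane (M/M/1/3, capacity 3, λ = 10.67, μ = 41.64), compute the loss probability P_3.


ρ = λ/μ = 10.67/41.64 = 0.2562
P_K = (1−ρ)ρ^K/(1−ρ^(K+1)) = (0.7438·0.016825)/(1 − 0.004311)
= 0.012514/0.995689 = 0.012568

Final: 0.012568


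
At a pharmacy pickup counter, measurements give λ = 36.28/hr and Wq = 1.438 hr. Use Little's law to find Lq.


Lq = λWq = 36.28·1.438 = 52.1706

Final: 52.1706


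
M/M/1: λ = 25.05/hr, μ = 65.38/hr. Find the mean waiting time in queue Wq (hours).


ρ = 25.05/65.38 = 0.3831
Wq = ρ/(μ−λ) = 0.3831/(65.38 − 25.05) = 0.3831/40.33 = 0.009500 hr

Final: 0.009500 hr


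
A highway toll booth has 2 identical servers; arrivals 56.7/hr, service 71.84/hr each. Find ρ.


ρ = λ/(cμ) = 56.7/(2·71.84) = 56.7/143.68 = 0.3946

Final: 0.3946


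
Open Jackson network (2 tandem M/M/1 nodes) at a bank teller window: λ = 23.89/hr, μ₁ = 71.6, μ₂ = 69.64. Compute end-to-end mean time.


Each node sees arrival rate λ = 23.89/hr (tandem ⇒ throughput preserved).
W₁ = 1/(μ₁−λ) = 1/(71.6−23.89) = 0.02096 hr
W₂ = 1/(μ₂−λ) = 1/(69.64−23.89) = 0.02186 hr
W_total = W₁ + W₂ = 0.02096 + 0.02186 = 0.04282 hr

Final: 0.04282 hr


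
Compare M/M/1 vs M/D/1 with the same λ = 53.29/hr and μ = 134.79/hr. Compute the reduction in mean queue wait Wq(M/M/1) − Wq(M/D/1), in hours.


ρ = 53.29/134.79 = 0.3954
Wq(M/M/1) = ρ/(μ−λ) = 0.3954/81.50 = 0.004851 hr
Wq(M/D/1) = ρ/(2(μ−λ)) = 0.002425 hr
Savings = 0.004851 − 0.002425 = 0.002425 hr

Final: 0.002425 hr


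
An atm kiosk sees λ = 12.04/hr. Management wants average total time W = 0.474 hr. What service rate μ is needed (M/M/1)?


W = 1/(μ−λ) ⇒ μ − λ = 1/W = 1/0.474 = 2.1097
μ = λ + 1/W = 12.04 + 2.1097 = 14.1497 per hr

Final: 14.1497 /hr


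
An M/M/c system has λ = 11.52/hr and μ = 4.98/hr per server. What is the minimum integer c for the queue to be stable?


Stability requires cμ > λ ⇔ c > λ/μ.
λ/μ = 11.52/4.98 = 2.3133
Minimum integer c = ⌊2.3133⌋ + 1 = 3
Check: 3·4.98 = 14.94 > 11.52, while 2·4.98 = 9.96 ≤ 11.52

Final: 3 servers


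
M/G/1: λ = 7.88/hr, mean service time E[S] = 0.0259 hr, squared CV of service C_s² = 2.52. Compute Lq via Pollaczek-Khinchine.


ρ = λ·E[S] = 7.88·0.0259 = 0.2041
Lq = ρ²(1+C_s²)/(2(1−ρ)) = 0.04165·(1+2.52)/(2·0.7959)
= 0.04165·3.5200/1.5918 = 0.09211

Final: 0.09211


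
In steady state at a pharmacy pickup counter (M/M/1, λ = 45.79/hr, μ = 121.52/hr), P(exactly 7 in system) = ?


ρ = 45.79/121.52 = 0.3768
P_n = (1−ρ)·ρ^n = (1 − 0.3768)·0.3768^7 = 0.6232·0.001079 = 0.0006722

Final: 0.0006722


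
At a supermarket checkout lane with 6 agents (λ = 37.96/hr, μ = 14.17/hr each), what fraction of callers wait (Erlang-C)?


a = λ/μ = 2.6789; ρ = a/6 = 0.4465
P₀ = 0.068053 (from M/M/c formula)
C(c,a) = [a^c/(c!(1−ρ))]·P₀ = [369.60524/(720·0.5535)]·0.068053
= 0.92742·0.068053 = 0.063114

Final: 0.063114


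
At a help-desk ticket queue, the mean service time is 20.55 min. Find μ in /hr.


μ = 1/(service time) in consistent units.
1 hour = 60 min, so μ = 60/20.55 = 2.9197 per hour

Final: 2.9197 /hr


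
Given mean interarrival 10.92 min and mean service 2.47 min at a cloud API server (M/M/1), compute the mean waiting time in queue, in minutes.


λ = 60/10.92 = 5.4945 /hr
μ = 60/2.47 = 24.2915 /hr
ρ = λ/μ = 5.4945/24.2915 = 0.2262
Wq = ρ/(μ−λ) = 0.2262/(24.2915−5.4945) = 0.01203 hr
In minutes: 0.01203·60 = 0.7220 min

Final: 0.7220 min


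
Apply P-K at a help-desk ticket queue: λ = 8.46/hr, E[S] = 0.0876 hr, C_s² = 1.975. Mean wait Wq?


ρ = λ·E[S] = 8.46·0.0876 = 0.7411
E[S²] = E[S]²(1+C_s²) = 0.0876²·(1+1.975) = 0.022829
Wq = λ·E[S²]/(2(1−ρ)) = 8.46·0.022829/(2·0.2589) = 0.37299 hr

Final: 0.37299 hr


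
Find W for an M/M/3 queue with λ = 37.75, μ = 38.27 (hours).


a = 0.9864; ρ = 0.3288; P₀ = 0.368834
Lq = P₀·a^c·ρ/(c!(1−ρ)²) = 0.04306
Wq = Lq/λ = 0.04306/37.75 = 0.001141 hr
W = Wq + 1/μ = 0.001141 + 0.02613 = 0.02727 hr

Final: 0.02727 hr


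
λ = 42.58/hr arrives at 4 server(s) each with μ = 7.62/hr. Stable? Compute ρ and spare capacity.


Total capacity cμ = 4·7.62 = 30.48/hr
ρ = λ/(cμ) = 42.58/30.48 = 1.3970
Stable ⇔ ρ < 1: NO
Spare capacity = cμ − λ = 30.48 − 42.58 = -12.10/hr

Final: ρ = 1.3970; unstable; margin = -12.10/hr


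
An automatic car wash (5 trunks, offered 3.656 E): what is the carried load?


B(5,3.656) = 0.168149 (Erlang-B)
Carried load = a(1 − B) = 3.656·(1 − 0.168149) = 3.656·0.831851 = 3.0412 E

Final: 3.0412 Erlangs


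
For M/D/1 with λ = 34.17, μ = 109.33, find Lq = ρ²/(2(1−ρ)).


ρ = 34.17/109.33 = 0.3125
M/D/1: Lq = ρ²/(2(1−ρ)) = 0.09768/(2·0.6875) = 0.07105

Final: 0.07105


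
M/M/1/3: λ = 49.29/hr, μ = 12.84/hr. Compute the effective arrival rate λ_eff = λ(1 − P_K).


ρ = 3.8388; P_K = (1−ρ)ρ^3/(1−ρ^4) = 0.742922
λ_eff = λ(1 − P_K) = 49.29·(1 − 0.742922) = 49.29·0.257078 = 12.6714 /hr

Final: 12.6714 /hr


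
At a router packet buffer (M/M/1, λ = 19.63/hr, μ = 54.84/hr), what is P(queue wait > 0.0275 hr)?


ρ = 19.63/54.84 = 0.3580
P(Wq > t) = ρ·e^{−(μ−λ)t} = 0.3580·e^{−0.9683}
= 0.3580·0.379738 = 0.135927

Final: 0.135927


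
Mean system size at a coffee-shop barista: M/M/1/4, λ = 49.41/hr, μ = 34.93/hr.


ρ = 49.41/34.93 = 1.4145
L = ρ[1 − (K+1)ρ^K + Kρ^(K+1)] / [(1−ρ)(1−ρ^(K+1))]
Numerator: 1.4145·(1 − 5·4.003733 + 4·5.663454) = 5.142078
Denominator: (-0.4145)·(-4.663454) = 1.933204
L = 5.142078/1.933204 = 2.6599

Final: 2.6599


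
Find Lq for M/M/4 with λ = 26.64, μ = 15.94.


a = λ/μ = 1.6713; ρ = a/4 = 0.4178
P₀ = 0.185041
Lq = P₀·a^c·ρ / (c!·(1−ρ)²) = 0.185041·7.80160·0.4178/(24·0.33894)
= 0.07415

Final: 0.07415


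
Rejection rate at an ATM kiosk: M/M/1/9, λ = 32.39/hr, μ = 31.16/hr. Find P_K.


ρ = λ/μ = 32.39/31.16 = 1.0395
P_K = (1−ρ)ρ^K/(1−ρ^(K+1)) = (-0.03947·1.416842)/(1 − 1.472770)
= -0.055928/-0.472770 = 0.118298

Final: 0.118298


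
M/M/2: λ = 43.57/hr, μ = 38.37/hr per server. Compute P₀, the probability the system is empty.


a = λ/μ = 43.57/38.37 = 1.1355; ρ = a/c = 0.5678
Σ_{k=0}^{1} a^k/k! (terms k=0..1) = 1.00000 + 1.13552 = 2.13552
Tail: a^2/(2!(1−ρ)) = 1.28941/(2·0.4322) = 1.49155
P₀ = 1/(2.13552 + 1.49155) = 1/3.62707 = 0.275704

Final: 0.275704


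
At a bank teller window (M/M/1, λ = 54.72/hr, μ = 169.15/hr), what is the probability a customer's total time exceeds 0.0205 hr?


W ~ Exponential(μ−λ) for M/M/1.
μ − λ = 169.15 − 54.72 = 114.4300
P(W > t) = e^{−(μ−λ)t} = e^{−2.3458} = 0.095769

Final: 0.095769


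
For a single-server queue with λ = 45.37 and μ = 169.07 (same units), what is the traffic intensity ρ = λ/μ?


ρ = λ/μ = 45.37/169.07 = 0.2684

Final: 0.2684


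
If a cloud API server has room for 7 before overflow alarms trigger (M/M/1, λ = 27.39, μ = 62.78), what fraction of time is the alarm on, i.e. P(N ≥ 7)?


ρ = 27.39/62.78 = 0.4363
P(N ≥ n) = ρ^n = 0.4363^7 = 0.003009

Final: 0.003009


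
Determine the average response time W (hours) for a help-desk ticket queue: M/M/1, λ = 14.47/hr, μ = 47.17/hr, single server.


W = 1/(μ−λ) = 1/(47.17 − 14.47) = 1/32.70 = 0.03058 hr

Final: 0.03058 hr


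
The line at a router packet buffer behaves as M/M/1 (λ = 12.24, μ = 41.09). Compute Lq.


ρ = 12.24/41.09 = 0.2979
Lq = ρ²/(1−ρ) = 0.08873/0.7021 = 0.1264

Final: 0.1264


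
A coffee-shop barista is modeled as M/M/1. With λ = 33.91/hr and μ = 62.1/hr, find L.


ρ = λ/μ = 33.91/62.1 = 0.5461
L = ρ/(1−ρ) = 0.5461/(1 − 0.5461) = 0.5461/0.4539 = 1.2029

Final: 1.2029


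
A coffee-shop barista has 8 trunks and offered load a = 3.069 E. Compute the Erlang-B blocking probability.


B(c,a) = (a^c/c!) / Σ_{k=0}^{c} a^k/k!
a^8/8! = 0.195189
Σ terms (k=0..8): 1.00000 + 3.06900 + 4.70938 + 4.81770 + 3.69638 + 2.26884 + 1.16051 + 0.50880 + 0.19519 = 21.425790
B = 0.195189/21.425790 = 0.009110

Final: 0.009110


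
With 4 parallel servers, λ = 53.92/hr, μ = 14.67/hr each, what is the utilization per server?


ρ = λ/(cμ) = 53.92/(4·14.67) = 53.92/58.68 = 0.9189

Final: 0.9189


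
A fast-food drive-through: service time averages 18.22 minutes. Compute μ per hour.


μ = 1/(service time) in consistent units.
1 hour = 60 min, so μ = 60/18.22 = 3.2931 per hour

Final: 3.2931 /hr


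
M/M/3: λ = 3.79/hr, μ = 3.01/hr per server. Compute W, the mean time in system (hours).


a = 1.2591; ρ = 0.4197; P₀ = 0.275847
Lq = P₀·a^c·ρ/(c!(1−ρ)²) = 0.11439
Wq = Lq/λ = 0.11439/3.79 = 0.03018 hr
W = Wq + 1/μ = 0.03018 + 0.33223 = 0.36241 hr

Final: 0.36241 hr


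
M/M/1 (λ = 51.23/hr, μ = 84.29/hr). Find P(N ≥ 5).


ρ = 51.23/84.29 = 0.6078
P(N ≥ n) = ρ^n = 0.6078^5 = 0.082936

Final: 0.082936


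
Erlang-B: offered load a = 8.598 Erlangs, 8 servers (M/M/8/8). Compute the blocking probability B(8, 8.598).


B(c,a) = (a^c/c!) / Σ_{k=0}^{c} a^k/k!
a^8/8! = 740.728411
Σ terms (k=0..8): 1.00000 + 8.59800 + 36.96280 + 105.93539 + 227.70812 + 391.56689 + 561.11535 + 689.20997 + 740.72841 = 2762.824927
B = 740.728411/2762.824927 = 0.268105

Final: 0.268105


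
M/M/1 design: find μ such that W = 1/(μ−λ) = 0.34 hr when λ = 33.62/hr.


W = 1/(μ−λ) ⇒ μ − λ = 1/W = 1/0.34 = 2.9412
μ = λ + 1/W = 33.62 + 2.9412 = 36.5612 per hr

Final: 36.5612 /hr


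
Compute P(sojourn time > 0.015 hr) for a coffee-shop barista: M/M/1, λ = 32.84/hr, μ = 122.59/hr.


W ~ Exponential(μ−λ) for M/M/1.
μ − λ = 122.59 − 32.84 = 89.7500
P(W > t) = e^{−(μ−λ)t} = e^{−1.3462} = 0.260214

Final: 0.260214


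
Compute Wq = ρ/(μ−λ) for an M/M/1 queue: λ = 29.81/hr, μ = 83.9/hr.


ρ = 29.81/83.9 = 0.3553
Wq = ρ/(μ−λ) = 0.3553/(83.9 − 29.81) = 0.3553/54.09 = 0.006569 hr

Final: 0.006569 hr


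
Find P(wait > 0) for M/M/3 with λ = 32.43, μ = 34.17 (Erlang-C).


a = λ/μ = 0.9491; ρ = a/3 = 0.3164
P₀ = 0.383455 (from M/M/c formula)
C(c,a) = [a^c/(c!(1−ρ))]·P₀ = [0.85488/(6·0.6836)]·0.383455
= 0.20841·0.383455 = 0.079917

Final: 0.079917


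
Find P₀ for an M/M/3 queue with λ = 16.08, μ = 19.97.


a = λ/μ = 16.08/19.97 = 0.8052; ρ = a/c = 0.2684
Σ_{k=0}^{2} a^k/k! (terms k=0..2) = 1.00000 + 0.80521 + 0.32418 = 2.12939
Tail: a^3/(3!(1−ρ)) = 0.52206/(6·0.7316) = 0.11893
P₀ = 1/(2.12939 + 0.11893) = 1/2.24832 = 0.444777

Final: 0.444777


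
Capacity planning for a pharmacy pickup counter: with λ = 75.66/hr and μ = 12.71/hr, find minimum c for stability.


Stability requires cμ > λ ⇔ c > λ/μ.
λ/μ = 75.66/12.71 = 5.9528
Minimum integer c = ⌊5.9528⌋ + 1 = 6
Check: 6·12.71 = 76.26 > 75.66, while 5·12.71 = 63.55 ≤ 75.66

Final: 6 servers


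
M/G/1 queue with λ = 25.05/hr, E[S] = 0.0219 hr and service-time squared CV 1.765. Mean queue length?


ρ = λ·E[S] = 25.05·0.0219 = 0.5486
Lq = ρ²(1+C_s²)/(2(1−ρ)) = 0.3010·(1+1.765)/(2·0.4514)
= 0.3010·2.7650/0.9028 = 0.92173

Final: 0.92173


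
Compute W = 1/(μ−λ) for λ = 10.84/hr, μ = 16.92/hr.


W = 1/(μ−λ) = 1/(16.92 − 10.84) = 1/6.08 = 0.1645 hr

Final: 0.1645 hr


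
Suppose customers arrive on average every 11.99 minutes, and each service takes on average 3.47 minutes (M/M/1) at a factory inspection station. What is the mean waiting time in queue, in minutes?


λ = 60/11.99 = 5.0042 /hr
μ = 60/3.47 = 17.2911 /hr
ρ = λ/μ = 5.0042/17.2911 = 0.2894
Wq = ρ/(μ−λ) = 0.2894/(17.2911−5.0042) = 0.02355 hr
In minutes: 0.02355·60 = 1.413 min

Final: 1.413 min


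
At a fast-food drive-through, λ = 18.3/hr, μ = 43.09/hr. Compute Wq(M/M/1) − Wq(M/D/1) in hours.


ρ = 18.3/43.09 = 0.4247
Wq(M/M/1) = ρ/(μ−λ) = 0.4247/24.79 = 0.01713 hr
Wq(M/D/1) = ρ/(2(μ−λ)) = 0.008566 hr
Savings = 0.01713 − 0.008566 = 0.008566 hr

Final: 0.008566 hr


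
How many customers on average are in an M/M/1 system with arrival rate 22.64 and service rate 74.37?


ρ = λ/μ = 22.64/74.37 = 0.3044
L = ρ/(1−ρ) = 0.3044/(1 − 0.3044) = 0.3044/0.6956 = 0.4377

Final: 0.4377


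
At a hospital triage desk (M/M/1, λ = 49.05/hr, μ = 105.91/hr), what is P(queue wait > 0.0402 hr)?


ρ = 49.05/105.91 = 0.4631
P(Wq > t) = ρ·e^{−(μ−λ)t} = 0.4631·e^{−2.2858}
= 0.4631·0.101696 = 0.047098

Final: 0.047098


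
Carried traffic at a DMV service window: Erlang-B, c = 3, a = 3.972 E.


B(3,3.972) = 0.448161 (Erlang-B)
Carried load = a(1 − B) = 3.972·(1 − 0.448161) = 3.972·0.551839 = 2.1919 E

Final: 2.1919 Erlangs


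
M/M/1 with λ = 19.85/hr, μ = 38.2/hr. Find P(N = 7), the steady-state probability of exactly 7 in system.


ρ = 19.85/38.2 = 0.5196
P_n = (1−ρ)·ρ^n = (1 − 0.5196)·0.5196^7 = 0.4804·0.010230 = 0.004914

Final: 0.004914


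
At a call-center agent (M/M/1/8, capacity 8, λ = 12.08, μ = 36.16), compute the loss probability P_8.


ρ = λ/μ = 12.08/36.16 = 0.3341
P_K = (1−ρ)ρ^K/(1−ρ^(K+1)) = (0.6659·0.0001551)/(1 − 0.00005183)
= 0.0001033/0.999948 = 0.0001033

Final: 0.0001033


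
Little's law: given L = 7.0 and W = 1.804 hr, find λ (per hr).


λ = L/W = 7.0/1.804 = 3.8803 /hr

Final: 3.8803 /hr


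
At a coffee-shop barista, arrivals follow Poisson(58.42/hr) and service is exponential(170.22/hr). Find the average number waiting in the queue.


ρ = 58.42/170.22 = 0.3432
Lq = ρ²/(1−ρ) = 0.1178/0.6568 = 0.1793

Final: 0.1793


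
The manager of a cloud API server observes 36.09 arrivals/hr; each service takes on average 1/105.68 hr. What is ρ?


ρ = λ/μ = 36.09/105.68 = 0.3415

Final: 0.3415


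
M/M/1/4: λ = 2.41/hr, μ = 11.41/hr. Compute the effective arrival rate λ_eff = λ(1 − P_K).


ρ = 0.2112; P_K = (1−ρ)ρ^4/(1−ρ^5) = 0.001571
λ_eff = λ(1 − P_K) = 2.41·(1 − 0.001571) = 2.41·0.998429 = 2.4062 /hr

Final: 2.4062 /hr


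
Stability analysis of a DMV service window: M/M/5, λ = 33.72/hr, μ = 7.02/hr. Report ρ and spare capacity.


Total capacity cμ = 5·7.02 = 35.10/hr
ρ = λ/(cμ) = 33.72/35.10 = 0.9607
Stable ⇔ ρ < 1: YES
Spare capacity = cμ − λ = 35.10 − 33.72 = 1.38/hr

Final: ρ = 0.9607; stable; margin = 1.38/hr


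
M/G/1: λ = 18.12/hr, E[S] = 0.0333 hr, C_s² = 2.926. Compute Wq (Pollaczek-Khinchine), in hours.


ρ = λ·E[S] = 18.12·0.0333 = 0.6034
E[S²] = E[S]²(1+C_s²) = 0.0333²·(1+2.926) = 0.004354
Wq = λ·E[S²]/(2(1−ρ)) = 18.12·0.004354/(2·0.3966) = 0.09945 hr

Final: 0.09945 hr


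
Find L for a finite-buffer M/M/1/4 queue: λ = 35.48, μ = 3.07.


ρ = 35.48/3.07 = 11.5570
L = ρ[1 − (K+1)ρ^K + Kρ^(K+1)] / [(1−ρ)(1−ρ^(K+1))]
Numerator: 11.5570·(1 − 5·17839.428723 + 4·206170.335861) = 8500004.850133
Denominator: (-10.5570)·(-206169.335861) = 2176530.350244
L = 8500004.850133/2176530.350244 = 3.9053

Final: 3.9053


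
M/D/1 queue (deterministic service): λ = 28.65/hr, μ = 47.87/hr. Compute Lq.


ρ = 28.65/47.87 = 0.5985
M/D/1: Lq = ρ²/(2(1−ρ)) = 0.3582/(2·0.4015) = 0.44607

Final: 0.44607


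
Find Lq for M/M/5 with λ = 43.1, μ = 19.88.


a = λ/μ = 2.1680; ρ = a/5 = 0.4336
P₀ = 0.113100
Lq = P₀·a^c·ρ / (c!·(1−ρ)²) = 0.113100·47.89657·0.4336/(120·0.32081)
= 0.06101

Final: 0.06101


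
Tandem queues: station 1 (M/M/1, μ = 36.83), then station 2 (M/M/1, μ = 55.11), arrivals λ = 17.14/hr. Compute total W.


Each node sees arrival rate λ = 17.14/hr (tandem ⇒ throughput preserved).
W₁ = 1/(μ₁−λ) = 1/(36.83−17.14) = 0.05079 hr
W₂ = 1/(μ₂−λ) = 1/(55.11−17.14) = 0.02634 hr
W_total = W₁ + W₂ = 0.05079 + 0.02634 = 0.07712 hr

Final: 0.07712 hr


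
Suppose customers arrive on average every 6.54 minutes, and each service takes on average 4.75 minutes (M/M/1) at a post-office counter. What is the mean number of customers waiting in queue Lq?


λ = 60/6.54 = 9.1743 /hr
μ = 60/4.75 = 12.6316 /hr
ρ = λ/μ = 9.1743/12.6316 = 0.7263
Lq = ρ²/(1−ρ) = 0.5275/0.2737 = 1.9273

Final: 1.9273


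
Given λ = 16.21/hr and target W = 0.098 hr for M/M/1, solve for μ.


W = 1/(μ−λ) ⇒ μ − λ = 1/W = 1/0.098 = 10.2041
μ = λ + 1/W = 16.21 + 10.2041 = 26.4141 per hr

Final: 26.4141 /hr


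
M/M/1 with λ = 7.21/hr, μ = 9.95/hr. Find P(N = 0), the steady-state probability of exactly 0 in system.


ρ = 7.21/9.95 = 0.7246
P_n = (1−ρ)·ρ^n = (1 − 0.7246)·0.7246^0 = 0.2754·1.000000 = 0.275377

Final: 0.275377


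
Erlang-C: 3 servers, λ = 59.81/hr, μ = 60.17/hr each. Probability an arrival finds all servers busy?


a = λ/μ = 0.9940; ρ = a/3 = 0.3313
P₀ = 0.365917 (from M/M/c formula)
C(c,a) = [a^c/(c!(1−ρ))]·P₀ = [0.98216/(6·0.6687)]·0.365917
= 0.24481·0.365917 = 0.089579

Final: 0.089579


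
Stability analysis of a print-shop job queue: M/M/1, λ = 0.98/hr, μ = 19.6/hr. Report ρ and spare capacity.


Total capacity cμ = 1·19.6 = 19.60/hr
ρ = λ/(cμ) = 0.98/19.60 = 0.05000
Stable ⇔ ρ < 1: YES
Spare capacity = cμ − λ = 19.60 − 0.98 = 18.62/hr

Final: ρ = 0.05000; stable; margin = 18.62/hr


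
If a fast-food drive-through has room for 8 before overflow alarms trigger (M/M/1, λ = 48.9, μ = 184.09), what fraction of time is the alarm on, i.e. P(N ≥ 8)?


ρ = 48.9/184.09 = 0.2656
P(N ≥ n) = ρ^n = 0.2656^8 = 0.00002479

Final: 0.00002479


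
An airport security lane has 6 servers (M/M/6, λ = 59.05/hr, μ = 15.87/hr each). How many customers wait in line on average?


a = λ/μ = 3.7209; ρ = a/6 = 0.6201
P₀ = 0.022799
Lq = P₀·a^c·ρ / (c!·(1−ρ)²) = 0.022799·2653.73683·0.6201/(720·0.14429)
= 0.36115

Final: 0.36115


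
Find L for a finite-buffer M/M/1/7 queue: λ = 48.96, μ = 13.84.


ρ = 48.96/13.84 = 3.5376
L = ρ[1 − (K+1)ρ^K + Kρ^(K+1)] / [(1−ρ)(1−ρ^(K+1))]
Numerator: 3.5376·(1 − 8·6933.255951 + 7·24526.893886) = 411148.001555
Denominator: (-2.5376)·(-24525.893886) = 62236.227837
L = 411148.001555/62236.227837 = 6.6062

Final: 6.6062


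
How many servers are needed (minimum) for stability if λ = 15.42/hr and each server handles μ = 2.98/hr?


Stability requires cμ > λ ⇔ c > λ/μ.
λ/μ = 15.42/2.98 = 5.1745
Minimum integer c = ⌊5.1745⌋ + 1 = 6
Check: 6·2.98 = 17.88 > 15.42, while 5·2.98 = 14.90 ≤ 15.42

Final: 6 servers


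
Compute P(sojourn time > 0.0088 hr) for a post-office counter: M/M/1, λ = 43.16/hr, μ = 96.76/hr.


W ~ Exponential(μ−λ) for M/M/1.
μ − λ = 96.76 − 43.16 = 53.6000
P(W > t) = e^{−(μ−λ)t} = e^{−0.4717} = 0.623953

Final: 0.623953


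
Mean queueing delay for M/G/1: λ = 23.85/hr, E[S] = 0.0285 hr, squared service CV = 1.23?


ρ = λ·E[S] = 23.85·0.0285 = 0.6797
E[S²] = E[S]²(1+C_s²) = 0.0285²·(1+1.23) = 0.001811
Wq = λ·E[S²]/(2(1−ρ)) = 23.85·0.001811/(2·0.3203) = 0.06744 hr

Final: 0.06744 hr


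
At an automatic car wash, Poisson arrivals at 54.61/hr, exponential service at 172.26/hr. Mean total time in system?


W = 1/(μ−λ) = 1/(172.26 − 54.61) = 1/117.65 = 0.008500 hr

Final: 0.008500 hr


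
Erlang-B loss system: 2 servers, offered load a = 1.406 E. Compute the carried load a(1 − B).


B(2,1.406) = 0.291189 (Erlang-B)
Carried load = a(1 − B) = 1.406·(1 − 0.291189) = 1.406·0.708811 = 0.9966 E

Final: 0.9966 Erlangs


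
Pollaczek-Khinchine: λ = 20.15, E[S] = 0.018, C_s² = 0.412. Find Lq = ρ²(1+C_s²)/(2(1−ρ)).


ρ = λ·E[S] = 20.15·0.018 = 0.3627
Lq = ρ²(1+C_s²)/(2(1−ρ)) = 0.1316·(1+0.412)/(2·0.6373)
= 0.1316·1.4120/1.2746 = 0.14573

Final: 0.14573


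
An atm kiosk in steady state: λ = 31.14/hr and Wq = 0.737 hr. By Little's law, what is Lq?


Lq = λWq = 31.14·0.737 = 22.9502

Final: 22.9502


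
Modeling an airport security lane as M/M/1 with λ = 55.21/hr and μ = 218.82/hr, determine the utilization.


ρ = λ/μ = 55.21/218.82 = 0.2523

Final: 0.2523


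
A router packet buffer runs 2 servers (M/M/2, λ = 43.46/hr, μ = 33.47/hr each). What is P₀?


a = λ/μ = 43.46/33.47 = 1.2985; ρ = a/c = 0.6492
Σ_{k=0}^{1} a^k/k! (terms k=0..1) = 1.00000 + 1.29848 = 2.29848
Tail: a^2/(2!(1−ρ)) = 1.68604/(2·0.3508) = 2.40340
P₀ = 1/(2.29848 + 2.40340) = 1/4.70187 = 0.212681

Final: 0.212681


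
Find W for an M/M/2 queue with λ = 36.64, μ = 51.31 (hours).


a = 0.7141; ρ = 0.3570; P₀ = 0.473790
Lq = P₀·a^c·ρ/(c!(1−ρ)²) = 0.10433
Wq = Lq/λ = 0.10433/36.64 = 0.002848 hr
W = Wq + 1/μ = 0.002848 + 0.01949 = 0.02234 hr

Final: 0.02234 hr


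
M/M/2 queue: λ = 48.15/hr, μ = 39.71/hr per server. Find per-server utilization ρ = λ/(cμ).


ρ = λ/(cμ) = 48.15/(2·39.71) = 48.15/79.42 = 0.6063

Final: 0.6063


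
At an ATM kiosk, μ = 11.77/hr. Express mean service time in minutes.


Mean service time = 1/μ = 1/11.77 hour = 0.08496 hour
In minutes: 0.08496 × 60 = 5.0977 min

Final: 5.0977 min


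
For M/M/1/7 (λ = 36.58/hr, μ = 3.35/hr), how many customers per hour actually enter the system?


ρ = 10.9194; P_K = (1−ρ)ρ^7/(1−ρ^8) = 0.908420
λ_eff = λ(1 − P_K) = 36.58·(1 − 0.908420) = 36.58·0.091580 = 3.3500 /hr

Final: 3.3500 /hr


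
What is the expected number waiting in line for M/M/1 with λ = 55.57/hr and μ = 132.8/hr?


ρ = 55.57/132.8 = 0.4184
Lq = ρ²/(1−ρ) = 0.1751/0.5816 = 0.3011

Final: 0.3011


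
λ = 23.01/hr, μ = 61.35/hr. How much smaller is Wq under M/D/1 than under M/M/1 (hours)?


ρ = 23.01/61.35 = 0.3751
Wq(M/M/1) = ρ/(μ−λ) = 0.3751/38.34 = 0.009783 hr
Wq(M/D/1) = ρ/(2(μ−λ)) = 0.004891 hr
Savings = 0.009783 − 0.004891 = 0.004891 hr

Final: 0.004891 hr


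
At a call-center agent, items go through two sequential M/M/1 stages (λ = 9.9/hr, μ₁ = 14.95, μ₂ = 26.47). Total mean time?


Each node sees arrival rate λ = 9.9/hr (tandem ⇒ throughput preserved).
W₁ = 1/(μ₁−λ) = 1/(14.95−9.9) = 0.19802 hr
W₂ = 1/(μ₂−λ) = 1/(26.47−9.9) = 0.06035 hr
W_total = W₁ + W₂ = 0.19802 + 0.06035 = 0.25837 hr

Final: 0.25837 hr


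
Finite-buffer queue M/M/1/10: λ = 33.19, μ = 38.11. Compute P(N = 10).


ρ = λ/μ = 33.19/38.11 = 0.8709
P_K = (1−ρ)ρ^K/(1−ρ^(K+1)) = (0.1291·0.251005)/(1 − 0.218601)
= 0.032405/0.781399 = 0.041470

Final: 0.041470


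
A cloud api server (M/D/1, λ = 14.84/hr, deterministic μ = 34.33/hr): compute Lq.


ρ = 14.84/34.33 = 0.4323
M/D/1: Lq = ρ²/(2(1−ρ)) = 0.1869/(2·0.5677) = 0.16457

Final: 0.16457


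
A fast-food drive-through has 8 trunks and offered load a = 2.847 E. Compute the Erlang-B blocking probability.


B(c,a) = (a^c/c!) / Σ_{k=0}^{c} a^k/k!
a^8/8! = 0.107048
Σ terms (k=0..8): 1.00000 + 2.84700 + 4.05270 + 3.84602 + 2.73740 + 1.55868 + 0.73959 + 0.30080 + 0.10705 = 17.189243
B = 0.107048/17.189243 = 0.006228

Final: 0.006228


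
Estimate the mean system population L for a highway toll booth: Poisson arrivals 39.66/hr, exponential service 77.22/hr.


ρ = λ/μ = 39.66/77.22 = 0.5136
L = ρ/(1−ρ) = 0.5136/(1 − 0.5136) = 0.5136/0.4864 = 1.0559

Final: 1.0559


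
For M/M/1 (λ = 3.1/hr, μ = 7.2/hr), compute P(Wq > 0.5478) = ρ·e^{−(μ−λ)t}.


ρ = 3.1/7.2 = 0.4306
P(Wq > t) = ρ·e^{−(μ−λ)t} = 0.4306·e^{−2.2460}
= 0.4306·0.105824 = 0.045563

Final: 0.045563


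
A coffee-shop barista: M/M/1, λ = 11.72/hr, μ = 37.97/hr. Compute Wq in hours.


ρ = 11.72/37.97 = 0.3087
Wq = ρ/(μ−λ) = 0.3087/(37.97 − 11.72) = 0.3087/26.25 = 0.01176 hr

Final: 0.01176 hr


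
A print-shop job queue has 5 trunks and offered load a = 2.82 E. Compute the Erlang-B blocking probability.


B(c,a) = (a^c/c!) / Σ_{k=0}^{c} a^k/k!
a^5/5! = 1.486156
Σ terms (k=0..5): 1.00000 + 2.82000 + 3.97620 + 3.73763 + 2.63503 + 1.48616 = 15.655011
B = 1.486156/15.655011 = 0.094932

Final: 0.094932


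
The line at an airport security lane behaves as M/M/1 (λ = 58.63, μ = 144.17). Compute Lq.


ρ = 58.63/144.17 = 0.4067
Lq = ρ²/(1−ρ) = 0.1654/0.5933 = 0.2787

Final: 0.2787


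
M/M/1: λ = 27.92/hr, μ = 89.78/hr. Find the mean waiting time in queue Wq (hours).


ρ = 27.92/89.78 = 0.3110
Wq = ρ/(μ−λ) = 0.3110/(89.78 − 27.92) = 0.3110/61.86 = 0.005027 hr

Final: 0.005027 hr


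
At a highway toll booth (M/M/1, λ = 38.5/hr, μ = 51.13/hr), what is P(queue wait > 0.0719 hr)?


ρ = 38.5/51.13 = 0.7530
P(Wq > t) = ρ·e^{−(μ−λ)t} = 0.7530·e^{−0.9081}
= 0.7530·0.403291 = 0.303671

Final: 0.303671


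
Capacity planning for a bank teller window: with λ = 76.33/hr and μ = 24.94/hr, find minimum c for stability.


Stability requires cμ > λ ⇔ c > λ/μ.
λ/μ = 76.33/24.94 = 3.0605
Minimum integer c = ⌊3.0605⌋ + 1 = 4
Check: 4·24.94 = 99.76 > 76.33, while 3·24.94 = 74.82 ≤ 76.33

Final: 4 servers


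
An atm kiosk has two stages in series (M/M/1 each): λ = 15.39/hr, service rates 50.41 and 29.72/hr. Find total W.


Each node sees arrival rate λ = 15.39/hr (tandem ⇒ throughput preserved).
W₁ = 1/(μ₁−λ) = 1/(50.41−15.39) = 0.02856 hr
W₂ = 1/(μ₂−λ) = 1/(29.72−15.39) = 0.06978 hr
W_total = W₁ + W₂ = 0.02856 + 0.06978 = 0.09834 hr

Final: 0.09834 hr
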